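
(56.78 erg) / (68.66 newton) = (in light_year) 8.741e-24. Check: 1 erg = 1e-07 J, so 56.78 erg = 56.78 * 1e-07 = 5.678e-06 J. 68.66 newton = 68.66 N. Combine: 5.678e-06 J / 68.66 N = 8.2697349e-08 m. 1 light_year = 9.4607305e+15 m, so 8.2697349e-08 m = 8.2697349e-08 / 9.4607305e+15 = 8.7411167e-24 light_year ≈ 8.741e-24 light_year (4 s.f.).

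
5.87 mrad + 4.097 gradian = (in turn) 0.01118. Check: 1 mrad = 0.001 rad, so 5.87 mrad = 5.87 * 0.001 = 0.00587 rad. 1 gradian = 0.015707963 rad, so 4.097 gradian = 4.097 * 0.015707963 = 0.064355526 rad. Sum: 0.00587 + 0.064355526 = 0.070225526 rad. 1 turn = 6.2831853 rad, so 0.070225526 rad = 0.070225526 / 6.2831853 = 0.01117674 turn ≈ 0.01118 turn (4 s.f.).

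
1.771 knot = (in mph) 2.038. Check: 1 knot = 0.51444444 m/s, so 1.771 knot = 1.771 * 0.51444444 = 0.91108111 m/s. 1 mph = 0.44704 m/s, so 0.91108111 m/s = 0.91108111 / 0.44704 = 2.0380304 mph ≈ 2.038 mph (4 s.f.).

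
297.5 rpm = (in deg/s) 1 rpm = 0.10471976 rad/s, so 297.5 rpm = 297.5 * 0.10471976 = 31.154127 rad/s. 1 deg/s = 0.017453293 rad/s, so 31.154127 rad/s = 31.154127 / 0.017453293 = 1785 deg/s. Final answer: 1785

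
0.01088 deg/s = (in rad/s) 0.0001899. Check: 1 deg/s = 0.017453293 rad/s, so 0.01088 deg/s = 0.01088 * 0.017453293 = 0.00018989182 rad/s. Result: 0.00018989182 rad/s ≈ 0.0001899 rad/s (4 s.f.).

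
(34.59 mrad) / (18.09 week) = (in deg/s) 1.811e-07. Check: 1 mrad = 0.001 rad, so 34.59 mrad = 34.59 * 0.001 = 0.03459 rad. 1 week = 604800 s, so 18.09 week = 18.09 * 604800 = 10940832 s. Combine: 0.03459 rad / 10940832 s = 3.1615512e-09 rad/s. 1 deg/s = 0.017453293 rad/s, so 3.1615512e-09 rad/s = 3.1615512e-09 / 0.017453293 = 1.8114354e-07 deg/s ≈ 1.811e-07 deg/s (4 s.f.).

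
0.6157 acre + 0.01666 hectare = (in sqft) 1 acre = 4046.8564 m^2, so 0.6157 acre = 0.6157 * 4046.8564 = 2491.6495 m^2. 1 hectare = 10000 m^2, so 0.01666 hectare = 0.01666 * 10000 = 166.6 m^2. Sum: 2491.6495 + 166.6 = 2658.2495 m^2. 1 sqft = 0.09290304 m^2, so 2658.2495 m^2 = 2658.2495 / 0.09290304 = 28613.159 sqft ≈ 2.861e+04 sqft (4 s.f.). Final answer: 2.861e+04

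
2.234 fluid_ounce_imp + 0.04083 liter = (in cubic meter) 0.0001043. Check: 1 fluid_ounce_imp = 2.8413063e-05 m^3, so 2.234 fluid_ounce_imp = 2.234 * 2.8413063e-05 = 6.3474782e-05 m^3. 1 liter = 0.001 m^3, so 0.04083 liter = 0.04083 * 0.001 = 4.083e-05 m^3. Sum: 6.3474782e-05 + 4.083e-05 = 0.00010430478 m^3. 0.00010430478 m^3 = 0.00010430478 cubic meter ≈ 0.0001043 cubic meter (4 s.f.).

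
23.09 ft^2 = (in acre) 1 ft^2 = 0.09290304 m^2, so 23.09 ft^2 = 23.09 * 0.09290304 = 2.1451312 m^2. 1 acre = 4046.8564 m^2, so 2.1451312 m^2 = 2.1451312 / 4046.8564 = 0.00053007346 acre ≈ 0.0005301 acre (4 s.f.). Final answer: 0.0005301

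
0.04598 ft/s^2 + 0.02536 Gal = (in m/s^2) 0.01427. Check: 1 ft/s^2 = 0.3048 m/s^2, so 0.04598 ft/s^2 = 0.04598 * 0.3048 = 0.014014704 m/s^2. 1 Gal = 0.01 m/s^2, so 0.02536 Gal = 0.02536 * 0.01 = 0.0002536 m/s^2. Sum: 0.014014704 + 0.0002536 = 0.014268304 m/s^2. Result: 0.014268304 m/s^2 ≈ 0.01427 m/s^2 (4 s.f.).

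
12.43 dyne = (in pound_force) 1 dyne = 1e-05 N, so 12.43 dyne = 12.43 * 1e-05 = 0.0001243 N. 1 pound_force = 4.4482216 N, so 0.0001243 N = 0.0001243 / 4.4482216 = 2.7943752e-05 pound_force ≈ 2.794e-05 pound_force (4 s.f.). Final answer: 2.794e-05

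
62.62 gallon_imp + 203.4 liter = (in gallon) 1 gallon_imp = 0.00454609 m^3, so 62.62 gallon_imp = 62.62 * 0.00454609 = 0.28467616 m^3. 1 liter = 0.001 m^3, so 203.4 liter = 203.4 * 0.001 = 0.2034 m^3. Sum: 0.28467616 + 0.2034 = 0.48807616 m^3. 1 gallon = 0.0037854118 m^3, so 0.48807616 m^3 = 0.48807616 / 0.0037854118 = 128.93608 gallon ≈ 128.9 gallon (4 s.f.). Final answer: 128.9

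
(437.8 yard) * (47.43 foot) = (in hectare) 0.5787. Check: 1 yard = 0.9144 m, so 437.8 yard = 437.8 * 0.9144 = 400.32432 m. 1 foot = 0.3048 m, so 47.43 foot = 47.43 * 0.3048 = 14.456664 m. Combine: 400.32432 m * 14.456664 m = 5787.3542 m^2. 1 hectare = 10000 m^2, so 5787.3542 m^2 = 5787.3542 / 10000 = 0.57873542 hectare ≈ 0.5787 hectare (4 s.f.).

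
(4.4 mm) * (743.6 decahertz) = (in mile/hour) 73.19. Check: 1 mm = 0.001 m, so 4.4 mm = 4.4 * 0.001 = 0.0044 m. 1 decahertz = 10 Hz, so 743.6 decahertz = 743.6 * 10 = 7436 Hz. Combine: 0.0044 m * 7436 Hz = 32.7184 m/s. 1 mile/hour = 0.44704 m/s, so 32.7184 m/s = 32.7184 / 0.44704 = 73.188976 mile/hour ≈ 73.19 mile/hour (4 s.f.).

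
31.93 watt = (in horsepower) 0.04282. Check: 31.93 watt = 31.93 W. 1 horsepower = 745.69987 W, so 31.93 W = 31.93 / 745.69987 = 0.042818835 horsepower ≈ 0.04282 horsepower (4 s.f.).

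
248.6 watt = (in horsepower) 248.6 watt = 248.6 W. 1 horsepower = 745.69987 W, so 248.6 W = 248.6 / 745.69987 = 0.33337809 horsepower ≈ 0.3334 horsepower (4 s.f.). Final answer: 0.3334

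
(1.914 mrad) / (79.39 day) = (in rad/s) 1 mrad = 0.001 rad, so 1.914 mrad = 1.914 * 0.001 = 0.001914 rad. 1 day = 86400 s, so 79.39 day = 79.39 * 86400 = 6859296 s. Combine: 0.001914 rad / 6859296 s = 2.7903738e-10 rad/s. Result: 2.7903738e-10 rad/s ≈ 2.79e-10 rad/s (4 s.f.). Final answer: 2.79e-10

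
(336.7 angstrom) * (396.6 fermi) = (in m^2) 1 angstrom = 1e-10 m, so 336.7 angstrom = 336.7 * 1e-10 = 3.367e-08 m. 1 fermi = 1e-15 m, so 396.6 fermi = 396.6 * 1e-15 = 3.966e-13 m. Combine: 3.367e-08 m * 3.966e-13 m = 1.3353522e-20 m^2. Result: 1.3353522e-20 m^2 ≈ 1.335e-20 m^2 (4 s.f.). Final answer: 1.335e-20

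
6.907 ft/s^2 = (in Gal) 210.5. Check: 1 ft/s^2 = 0.3048 m/s^2, so 6.907 ft/s^2 = 6.907 * 0.3048 = 2.1052536 m/s^2. 1 Gal = 0.01 m/s^2, so 2.1052536 m/s^2 = 2.1052536 / 0.01 = 210.52536 Gal ≈ 210.5 Gal (4 s.f.).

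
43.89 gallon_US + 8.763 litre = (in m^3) 0.1749. Check: 1 gallon_US = 0.0037854118 m^3, so 43.89 gallon_US = 43.89 * 0.0037854118 = 0.16614172 m^3. 1 litre = 0.001 m^3, so 8.763 litre = 8.763 * 0.001 = 0.008763 m^3. Sum: 0.16614172 + 0.008763 = 0.17490472 m^3. Result: 0.17490472 m^3 ≈ 0.1749 m^3 (4 s.f.).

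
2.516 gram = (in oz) 1 gram = 0.001 kg, so 2.516 gram = 2.516 * 0.001 = 0.002516 kg. 1 oz = 0.028349523 kg, so 0.002516 kg = 0.002516 / 0.028349523 = 0.088749288 oz ≈ 0.08875 oz (4 s.f.). Final answer: 0.08875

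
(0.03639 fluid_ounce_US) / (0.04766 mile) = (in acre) 1 fluid_ounce_US = 2.957353e-05 m^3, so 0.03639 fluid_ounce_US = 0.03639 * 2.957353e-05 = 1.0761807e-06 m^3. 1 mile = 1609.344 m, so 0.04766 mile = 0.04766 * 1609.344 = 76.701335 m. Combine: 1.0761807e-06 m^3 / 76.701335 m = 1.4030795e-08 m^2. 1 acre = 4046.8564 m^2, so 1.4030795e-08 m^2 = 1.4030795e-08 / 4046.8564 = 3.4670851e-12 acre ≈ 3.467e-12 acre (4 s.f.). Final answer: 3.467e-12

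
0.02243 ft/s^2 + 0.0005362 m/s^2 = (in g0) 0.0007518. Check: 1 ft/s^2 = 0.3048 m/s^2, so 0.02243 ft/s^2 = 0.02243 * 0.3048 = 0.006836664 m/s^2. 0.0005362 m/s^2 is already in m/s^2. Sum: 0.006836664 + 0.0005362 = 0.007372864 m/s^2. 1 g0 = 9.80665 m/s^2, so 0.007372864 m/s^2 = 0.007372864 / 9.80665 = 0.0007518229 g0 ≈ 0.0007518 g0 (4 s.f.).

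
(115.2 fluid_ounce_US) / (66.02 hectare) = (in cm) 1 fluid_ounce_US = 2.957353e-05 m^3, so 115.2 fluid_ounce_US = 115.2 * 2.957353e-05 = 0.0034068706 m^3. 1 hectare = 10000 m^2, so 66.02 hectare = 66.02 * 10000 = 660200 m^2. Combine: 0.0034068706 m^3 / 660200 m^2 = 5.1603614e-09 m. 1 cm = 0.01 m, so 5.1603614e-09 m = 5.1603614e-09 / 0.01 = 5.1603614e-07 cm ≈ 5.16e-07 cm (4 s.f.). Final answer: 5.16e-07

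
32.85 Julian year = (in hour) 1 Julian year = 31557600 s, so 32.85 Julian year = 32.85 * 31557600 = 1.0366672e+09 s. 1 hour = 3600 s, so 1.0366672e+09 s = 1.0366672e+09 / 3600 = 287963.1 hour ≈ 2.88e+05 hour (4 s.f.). Final answer: 2.88e+05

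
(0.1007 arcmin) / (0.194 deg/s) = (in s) 1 arcmin = 0.00029088821 rad, so 0.1007 arcmin = 0.1007 * 0.00029088821 = 2.9292443e-05 rad. 1 deg/s = 0.017453293 rad/s, so 0.194 deg/s = 0.194 * 0.017453293 = 0.0033859387 rad/s. Combine: 2.9292443e-05 rad / 0.0033859387 rad/s = 0.0086512027 s. Result: 0.0086512027 s ≈ 0.008651 s (4 s.f.). Final answer: 0.008651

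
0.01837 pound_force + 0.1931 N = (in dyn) 2.748e+04. Check: 1 pound_force = 4.4482216 N, so 0.01837 pound_force = 0.01837 * 4.4482216 = 0.081713831 N. 0.1931 N is already in N. Sum: 0.081713831 + 0.1931 = 0.27481383 N. 1 dyn = 1e-05 N, so 0.27481383 N = 0.27481383 / 1e-05 = 27481.383 dyn ≈ 2.748e+04 dyn (4 s.f.).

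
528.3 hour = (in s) 1.902e+06. Check: 1 hour = 3600 s, so 528.3 hour = 528.3 * 3600 = 1901880 s. Result: 1901880 s ≈ 1.902e+06 s (4 s.f.).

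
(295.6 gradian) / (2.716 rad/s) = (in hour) 1 gradian = 0.015707963 rad, so 295.6 gradian = 295.6 * 0.015707963 = 4.6432739 rad. 2.716 rad/s is already in rad/s. Combine: 4.6432739 rad / 2.716 rad/s = 1.7096001 s. 1 hour = 3600 s, so 1.7096001 s = 1.7096001 / 3600 = 0.00047488892 hour ≈ 0.0004749 hour (4 s.f.). Final answer: 0.0004749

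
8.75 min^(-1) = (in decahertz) 0.01458. Check: 1 min^(-1) = 0.016666667 Hz, so 8.75 min^(-1) = 8.75 * 0.016666667 = 0.14583333 Hz. 1 decahertz = 10 Hz, so 0.14583333 Hz = 0.14583333 / 10 = 0.014583333 decahertz ≈ 0.01458 decahertz (4 s.f.).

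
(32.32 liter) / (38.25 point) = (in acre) 1 liter = 0.001 m^3, so 32.32 liter = 32.32 * 0.001 = 0.03232 m^3. 1 point = 0.00035277778 m, so 38.25 point = 38.25 * 0.00035277778 = 0.01349375 m. Combine: 0.03232 m^3 / 0.01349375 m = 2.395183 m^2. 1 acre = 4046.8564 m^2, so 2.395183 m^2 = 2.395183 / 4046.8564 = 0.0005918626 acre ≈ 0.0005919 acre (4 s.f.). Final answer: 0.0005919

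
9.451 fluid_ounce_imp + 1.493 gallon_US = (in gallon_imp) 1.302. Check: 1 fluid_ounce_imp = 2.8413063e-05 m^3, so 9.451 fluid_ounce_imp = 9.451 * 2.8413063e-05 = 0.00026853185 m^3. 1 gallon_US = 0.0037854118 m^3, so 1.493 gallon_US = 1.493 * 0.0037854118 = 0.0056516198 m^3. Sum: 0.00026853185 + 0.0056516198 = 0.0059201516 m^3. 1 gallon_imp = 0.00454609 m^3, so 0.0059201516 m^3 = 0.0059201516 / 0.00454609 = 1.3022513 gallon_imp ≈ 1.302 gallon_imp (4 s.f.).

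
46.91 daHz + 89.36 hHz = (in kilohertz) 1 daHz = 10 Hz, so 46.91 daHz = 46.91 * 10 = 469.1 Hz. 1 hHz = 100 Hz, so 89.36 hHz = 89.36 * 100 = 8936 Hz. Sum: 469.1 + 8936 = 9405.1 Hz. 1 kilohertz = 1000 Hz, so 9405.1 Hz = 9405.1 / 1000 = 9.4051 kilohertz ≈ 9.405 kilohertz (4 s.f.). Final answer: 9.405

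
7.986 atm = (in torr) 6069. Check: 1 atm = 101325 Pa, so 7.986 atm = 7.986 * 101325 = 809181.45 Pa. 1 torr = 133.32237 Pa, so 809181.45 Pa = 809181.45 / 133.32237 = 6069.36 torr ≈ 6069 torr (4 s.f.).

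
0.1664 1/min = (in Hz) 0.002773. Check: 1 1/min = 0.016666667 Hz, so 0.1664 1/min = 0.1664 * 0.016666667 = 0.0027733333 Hz. Result: 0.0027733333 Hz ≈ 0.002773 Hz (4 s.f.).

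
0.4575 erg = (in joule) 1 erg = 1e-07 J, so 0.4575 erg = 0.4575 * 1e-07 = 4.575e-08 J. 4.575e-08 J = 4.575e-08 joule. Final answer: 4.575e-08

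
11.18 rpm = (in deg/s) 67.08. Check: 1 rpm = 0.10471976 rad/s, so 11.18 rpm = 11.18 * 0.10471976 = 1.1707669 rad/s. 1 deg/s = 0.017453293 rad/s, so 1.1707669 rad/s = 1.1707669 / 0.017453293 = 67.08 deg/s.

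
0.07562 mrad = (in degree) 0.004333. Check: 1 mrad = 0.001 rad, so 0.07562 mrad = 0.07562 * 0.001 = 7.562e-05 rad. 1 degree = 0.017453293 rad, so 7.562e-05 rad = 7.562e-05 / 0.017453293 = 0.0043327068 degree ≈ 0.004333 degree (4 s.f.).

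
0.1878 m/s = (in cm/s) 18.78. Check: 1 cm/s = 0.01 m/s, so 0.1878 m/s = 0.1878 / 0.01 = 18.78 cm/s.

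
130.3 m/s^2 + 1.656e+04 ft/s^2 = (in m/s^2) 130.3 m/s^2 is already in m/s^2. 1 ft/s^2 = 0.3048 m/s^2, so 1.656e+04 ft/s^2 = 1.656e+04 * 0.3048 = 5047.488 m/s^2. Sum: 130.3 + 5047.488 = 5177.788 m/s^2. Result: 5177.788 m/s^2 ≈ 5178 m/s^2 (4 s.f.). Final answer: 5178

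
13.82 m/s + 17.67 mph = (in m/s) 21.72. Check: 13.82 m/s is already in m/s. 1 mph = 0.44704 m/s, so 17.67 mph = 17.67 * 0.44704 = 7.8991968 m/s. Sum: 13.82 + 7.8991968 = 21.719197 m/s. Result: 21.719197 m/s ≈ 21.72 m/s (4 s.f.).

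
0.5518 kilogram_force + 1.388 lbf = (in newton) 1 kilogram_force = 9.80665 N, so 0.5518 kilogram_force = 0.5518 * 9.80665 = 5.4113095 N. 1 lbf = 4.4482216 N, so 1.388 lbf = 1.388 * 4.4482216 = 6.1741316 N. Sum: 5.4113095 + 6.1741316 = 11.585441 N. 11.585441 N = 11.585441 newton ≈ 11.59 newton (4 s.f.). Final answer: 11.59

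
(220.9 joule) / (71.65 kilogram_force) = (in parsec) 220.9 joule = 220.9 J. 1 kilogram_force = 9.80665 N, so 71.65 kilogram_force = 71.65 * 9.80665 = 702.64647 N. Combine: 220.9 J / 702.64647 N = 0.31438285 m. 1 parsec = 3.0856776e+16 m, so 0.31438285 m = 0.31438285 / 3.0856776e+16 = 1.0188454e-17 parsec ≈ 1.019e-17 parsec (4 s.f.). Final answer: 1.019e-17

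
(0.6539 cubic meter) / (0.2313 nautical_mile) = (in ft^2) 0.6539 cubic meter = 0.6539 m^3. 1 nautical_mile = 1852 m, so 0.2313 nautical_mile = 0.2313 * 1852 = 428.3676 m. Combine: 0.6539 m^3 / 428.3676 m = 0.0015264927 m^2. 1 ft^2 = 0.09290304 m^2, so 0.0015264927 m^2 = 0.0015264927 / 0.09290304 = 0.01643103 ft^2 ≈ 0.01643 ft^2 (4 s.f.). Final answer: 0.01643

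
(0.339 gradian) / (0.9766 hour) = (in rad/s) 1 gradian = 0.015707963 rad, so 0.339 gradian = 0.339 * 0.015707963 = 0.0053249995 rad. 1 hour = 3600 s, so 0.9766 hour = 0.9766 * 3600 = 3515.76 s. Combine: 0.0053249995 rad / 3515.76 s = 1.5146084e-06 rad/s. Result: 1.5146084e-06 rad/s ≈ 1.515e-06 rad/s (4 s.f.). Final answer: 1.515e-06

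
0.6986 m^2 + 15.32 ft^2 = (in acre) 0.0005243. Check: 0.6986 m^2 is already in m^2. 1 ft^2 = 0.09290304 m^2, so 15.32 ft^2 = 15.32 * 0.09290304 = 1.4232746 m^2. Sum: 0.6986 + 1.4232746 = 2.1218746 m^2. 1 acre = 4046.8564 m^2, so 2.1218746 m^2 = 2.1218746 / 4046.8564 = 0.00052432663 acre ≈ 0.0005243 acre (4 s.f.).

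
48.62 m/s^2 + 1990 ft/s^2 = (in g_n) 66.81. Check: 48.62 m/s^2 is already in m/s^2. 1 ft/s^2 = 0.3048 m/s^2, so 1990 ft/s^2 = 1990 * 0.3048 = 606.552 m/s^2. Sum: 48.62 + 606.552 = 655.172 m/s^2. 1 g_n = 9.80665 m/s^2, so 655.172 m/s^2 = 655.172 / 9.80665 = 66.808951 g_n ≈ 66.81 g_n (4 s.f.).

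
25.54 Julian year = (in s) 8.06e+08. Check: 1 Julian year = 31557600 s, so 25.54 Julian year = 25.54 * 31557600 = 8.059811e+08 s. Result: 8.059811e+08 s ≈ 8.06e+08 s (4 s.f.).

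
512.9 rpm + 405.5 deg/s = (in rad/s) 60.79. Check: 1 rpm = 0.10471976 rad/s, so 512.9 rpm = 512.9 * 0.10471976 = 53.710762 rad/s. 1 deg/s = 0.017453293 rad/s, so 405.5 deg/s = 405.5 * 0.017453293 = 7.0773101 rad/s. Sum: 53.710762 + 7.0773101 = 60.788073 rad/s. Result: 60.788073 rad/s ≈ 60.79 rad/s (4 s.f.).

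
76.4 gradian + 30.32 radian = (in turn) 1 gradian = 0.015707963 rad, so 76.4 gradian = 76.4 * 0.015707963 = 1.2000884 rad. 30.32 radian = 30.32 rad. Sum: 1.2000884 + 30.32 = 31.520088 rad. 1 turn = 6.2831853 rad, so 31.520088 rad = 31.520088 / 6.2831853 = 5.0165779 turn ≈ 5.017 turn (4 s.f.). Final answer: 5.017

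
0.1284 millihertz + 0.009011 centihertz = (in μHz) 1 millihertz = 0.001 Hz, so 0.1284 millihertz = 0.1284 * 0.001 = 0.0001284 Hz. 1 centihertz = 0.01 Hz, so 0.009011 centihertz = 0.009011 * 0.01 = 9.011e-05 Hz. Sum: 0.0001284 + 9.011e-05 = 0.00021851 Hz. 1 μHz = 1e-06 Hz, so 0.00021851 Hz = 0.00021851 / 1e-06 = 218.51 μHz ≈ 218.5 μHz (4 s.f.). Final answer: 218.5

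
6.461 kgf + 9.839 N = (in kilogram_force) 1 kgf = 9.80665 N, so 6.461 kgf = 6.461 * 9.80665 = 63.360766 N. 9.839 N is already in N. Sum: 63.360766 + 9.839 = 73.199766 N. 1 kilogram_force = 9.80665 N, so 73.199766 N = 73.199766 / 9.80665 = 7.4642988 kilogram_force ≈ 7.464 kilogram_force (4 s.f.). Final answer: 7.464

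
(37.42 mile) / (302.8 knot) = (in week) 0.0006392. Check: 1 mile = 1609.344 m, so 37.42 mile = 37.42 * 1609.344 = 60221.652 m. 1 knot = 0.51444444 m/s, so 302.8 knot = 302.8 * 0.51444444 = 155.77378 m/s. Combine: 60221.652 m / 155.77378 m/s = 386.59685 s. 1 week = 604800 s, so 386.59685 s = 386.59685 / 604800 = 0.00063921438 week ≈ 0.0006392 week (4 s.f.).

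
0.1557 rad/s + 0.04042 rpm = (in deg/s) 0.1557 rad/s is already in rad/s. 1 rpm = 0.10471976 rad/s, so 0.04042 rpm = 0.04042 * 0.10471976 = 0.0042327725 rad/s. Sum: 0.1557 + 0.0042327725 = 0.15993277 rad/s. 1 deg/s = 0.017453293 rad/s, so 0.15993277 rad/s = 0.15993277 / 0.017453293 = 9.1634729 deg/s ≈ 9.163 deg/s (4 s.f.). Final answer: 9.163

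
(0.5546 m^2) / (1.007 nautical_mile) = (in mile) 1.848e-07. Check: 0.5546 m^2 is already in m^2. 1 nautical_mile = 1852 m, so 1.007 nautical_mile = 1.007 * 1852 = 1864.964 m. Combine: 0.5546 m^2 / 1864.964 m = 0.00029737839 m. 1 mile = 1609.344 m, so 0.00029737839 m = 0.00029737839 / 1609.344 = 1.8478237e-07 mile ≈ 1.848e-07 mile (4 s.f.).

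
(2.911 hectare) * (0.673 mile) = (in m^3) 3.153e+07. Check: 1 hectare = 10000 m^2, so 2.911 hectare = 2.911 * 10000 = 29110 m^2. 1 mile = 1609.344 m, so 0.673 mile = 0.673 * 1609.344 = 1083.0885 m. Combine: 29110 m^2 * 1083.0885 m = 31528707 m^3. Result: 31528707 m^3 ≈ 3.153e+07 m^3 (4 s.f.).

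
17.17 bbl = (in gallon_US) 1 bbl = 0.15898729 m^3, so 17.17 bbl = 17.17 * 0.15898729 = 2.7298119 m^3. 1 gallon_US = 0.0037854118 m^3, so 2.7298119 m^3 = 2.7298119 / 0.0037854118 = 721.14 gallon_US ≈ 721.1 gallon_US (4 s.f.). Final answer: 721.1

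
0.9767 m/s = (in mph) 1 mph = 0.44704 m/s, so 0.9767 m/s = 0.9767 / 0.44704 = 2.1848157 mph ≈ 2.185 mph (4 s.f.). Final answer: 2.185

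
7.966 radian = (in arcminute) 2.739e+04. Check: 7.966 radian = 7.966 rad. 1 arcminute = 0.00029088821 rad, so 7.966 rad = 7.966 / 0.00029088821 = 27385.091 arcminute ≈ 2.739e+04 arcminute (4 s.f.).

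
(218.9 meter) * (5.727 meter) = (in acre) 0.3098. Check: 218.9 meter = 218.9 m. 5.727 meter = 5.727 m. Combine: 218.9 m * 5.727 m = 1253.6403 m^2. 1 acre = 4046.8564 m^2, so 1253.6403 m^2 = 1253.6403 / 4046.8564 = 0.30978126 acre ≈ 0.3098 acre (4 s.f.).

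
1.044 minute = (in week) 1 minute = 60 s, so 1.044 minute = 1.044 * 60 = 62.64 s. 1 week = 604800 s, so 62.64 s = 62.64 / 604800 = 0.00010357143 week ≈ 0.0001036 week (4 s.f.). Final answer: 0.0001036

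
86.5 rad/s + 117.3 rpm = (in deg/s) 86.5 rad/s is already in rad/s. 1 rpm = 0.10471976 rad/s, so 117.3 rpm = 117.3 * 0.10471976 = 12.283627 rad/s. Sum: 86.5 + 12.283627 = 98.783627 rad/s. 1 deg/s = 0.017453293 rad/s, so 98.783627 rad/s = 98.783627 / 0.017453293 = 5659.8849 deg/s ≈ 5660 deg/s (4 s.f.). Final answer: 5660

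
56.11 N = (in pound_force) 1 pound_force = 4.4482216 N, so 56.11 N = 56.11 / 4.4482216 = 12.61403 pound_force ≈ 12.61 pound_force (4 s.f.). Final answer: 12.61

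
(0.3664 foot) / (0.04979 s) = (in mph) 1 foot = 0.3048 m, so 0.3664 foot = 0.3664 * 0.3048 = 0.11167872 m. 0.04979 s is already in s. Combine: 0.11167872 m / 0.04979 s = 2.242995 m/s. 1 mph = 0.44704 m/s, so 2.242995 m/s = 2.242995 / 0.44704 = 5.0174369 mph ≈ 5.017 mph (4 s.f.). Final answer: 5.017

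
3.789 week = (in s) 1 week = 604800 s, so 3.789 week = 3.789 * 604800 = 2291587.2 s. Result: 2291587.2 s ≈ 2.292e+06 s (4 s.f.). Final answer: 2.292e+06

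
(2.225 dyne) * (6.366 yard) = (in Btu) 1 dyne = 1e-05 N, so 2.225 dyne = 2.225 * 1e-05 = 2.225e-05 N. 1 yard = 0.9144 m, so 6.366 yard = 6.366 * 0.9144 = 5.8210704 m. Combine: 2.225e-05 N * 5.8210704 m = 0.00012951882 J. 1 Btu = 1055.0559 J, so 0.00012951882 J = 0.00012951882 / 1055.0559 = 1.2276015e-07 Btu ≈ 1.228e-07 Btu (4 s.f.). Final answer: 1.228e-07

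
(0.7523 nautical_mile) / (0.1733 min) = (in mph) 299.7. Check: 1 nautical_mile = 1852 m, so 0.7523 nautical_mile = 0.7523 * 1852 = 1393.2596 m. 1 min = 60 s, so 0.1733 min = 0.1733 * 60 = 10.398 s. Combine: 1393.2596 m / 10.398 s = 133.99304 m/s. 1 mph = 0.44704 m/s, so 133.99304 m/s = 133.99304 / 0.44704 = 299.73389 mph ≈ 299.7 mph (4 s.f.).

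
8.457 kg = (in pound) 1 pound = 0.45359237 kg, so 8.457 kg = 8.457 / 0.45359237 = 18.644494 pound ≈ 18.64 pound (4 s.f.). Final answer: 18.64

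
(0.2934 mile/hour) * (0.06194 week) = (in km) 4.913. Check: 1 mile/hour = 0.44704 m/s, so 0.2934 mile/hour = 0.2934 * 0.44704 = 0.13116154 m/s. 1 week = 604800 s, so 0.06194 week = 0.06194 * 604800 = 37461.312 s. Combine: 0.13116154 m/s * 37461.312 s = 4913.4832 m. 1 km = 1000 m, so 4913.4832 m = 4913.4832 / 1000 = 4.9134832 km ≈ 4.913 km (4 s.f.).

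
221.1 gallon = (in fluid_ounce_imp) 1 gallon = 0.0037854118 m^3, so 221.1 gallon = 221.1 * 0.0037854118 = 0.83695455 m^3. 1 fluid_ounce_imp = 2.8413063e-05 m^3, so 0.83695455 m^3 = 0.83695455 / 2.8413063e-05 = 29456.682 fluid_ounce_imp ≈ 2.946e+04 fluid_ounce_imp (4 s.f.). Final answer: 2.946e+04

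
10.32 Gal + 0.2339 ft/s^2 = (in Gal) 1 Gal = 0.01 m/s^2, so 10.32 Gal = 10.32 * 0.01 = 0.1032 m/s^2. 1 ft/s^2 = 0.3048 m/s^2, so 0.2339 ft/s^2 = 0.2339 * 0.3048 = 0.07129272 m/s^2. Sum: 0.1032 + 0.07129272 = 0.17449272 m/s^2. 1 Gal = 0.01 m/s^2, so 0.17449272 m/s^2 = 0.17449272 / 0.01 = 17.449272 Gal ≈ 17.45 Gal (4 s.f.). Final answer: 17.45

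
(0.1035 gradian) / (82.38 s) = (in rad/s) 1.974e-05. Check: 1 gradian = 0.015707963 rad, so 0.1035 gradian = 0.1035 * 0.015707963 = 0.0016257742 rad. 82.38 s is already in s. Combine: 0.0016257742 rad / 82.38 s = 1.9735059e-05 rad/s. Result: 1.9735059e-05 rad/s ≈ 1.974e-05 rad/s (4 s.f.).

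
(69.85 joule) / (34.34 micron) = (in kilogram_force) 2.074e+05. Check: 69.85 joule = 69.85 J. 1 micron = 1e-06 m, so 34.34 micron = 34.34 * 1e-06 = 3.434e-05 m. Combine: 69.85 J / 3.434e-05 m = 2034071.1 N. 1 kilogram_force = 9.80665 N, so 2034071.1 N = 2034071.1 / 9.80665 = 207417.52 kilogram_force ≈ 2.074e+05 kilogram_force (4 s.f.).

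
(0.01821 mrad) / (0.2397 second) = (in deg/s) 0.004353. Check: 1 mrad = 0.001 rad, so 0.01821 mrad = 0.01821 * 0.001 = 1.821e-05 rad. 0.2397 second = 0.2397 s. Combine: 1.821e-05 rad / 0.2397 s = 7.5969962e-05 rad/s. 1 deg/s = 0.017453293 rad/s, so 7.5969962e-05 rad/s = 7.5969962e-05 / 0.017453293 = 0.0043527582 deg/s ≈ 0.004353 deg/s (4 s.f.).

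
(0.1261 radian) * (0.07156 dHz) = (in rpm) 0.1261 radian = 0.1261 rad. 1 dHz = 0.1 Hz, so 0.07156 dHz = 0.07156 * 0.1 = 0.007156 Hz. Combine: 0.1261 rad * 0.007156 Hz = 0.0009023716 rad/s. 1 rpm = 0.10471976 rad/s, so 0.0009023716 rad/s = 0.0009023716 / 0.10471976 = 0.008617014 rpm ≈ 0.008617 rpm (4 s.f.). Final answer: 0.008617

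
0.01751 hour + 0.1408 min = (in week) 0.0001182. Check: 1 hour = 3600 s, so 0.01751 hour = 0.01751 * 3600 = 63.036 s. 1 min = 60 s, so 0.1408 min = 0.1408 * 60 = 8.448 s. Sum: 63.036 + 8.448 = 71.484 s. 1 week = 604800 s, so 71.484 s = 71.484 / 604800 = 0.00011819444 week ≈ 0.0001182 week (4 s.f.).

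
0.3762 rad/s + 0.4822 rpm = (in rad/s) 0.3762 rad/s is already in rad/s. 1 rpm = 0.10471976 rad/s, so 0.4822 rpm = 0.4822 * 0.10471976 = 0.050495866 rad/s. Sum: 0.3762 + 0.050495866 = 0.42669587 rad/s. Result: 0.42669587 rad/s ≈ 0.4267 rad/s (4 s.f.). Final answer: 0.4267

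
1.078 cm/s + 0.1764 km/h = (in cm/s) 5.978. Check: 1 cm/s = 0.01 m/s, so 1.078 cm/s = 1.078 * 0.01 = 0.01078 m/s. 1 km/h = 0.27777778 m/s, so 0.1764 km/h = 0.1764 * 0.27777778 = 0.049 m/s. Sum: 0.01078 + 0.049 = 0.05978 m/s. 1 cm/s = 0.01 m/s, so 0.05978 m/s = 0.05978 / 0.01 = 5.978 cm/s.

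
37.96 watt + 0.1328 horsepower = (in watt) 37.96 watt = 37.96 W. 1 horsepower = 745.69987 W, so 0.1328 horsepower = 0.1328 * 745.69987 = 99.028943 W. Sum: 37.96 + 99.028943 = 136.98894 W. 136.98894 W = 136.98894 watt ≈ 137 watt (4 s.f.). Final answer: 137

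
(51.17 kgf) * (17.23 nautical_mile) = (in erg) 1.601e+14. Check: 1 kgf = 9.80665 N, so 51.17 kgf = 51.17 * 9.80665 = 501.80628 N. 1 nautical_mile = 1852 m, so 17.23 nautical_mile = 17.23 * 1852 = 31909.96 m. Combine: 501.80628 N * 31909.96 m = 16012618 J. 1 erg = 1e-07 J, so 16012618 J = 16012618 / 1e-07 = 1.6012618e+14 erg ≈ 1.601e+14 erg (4 s.f.).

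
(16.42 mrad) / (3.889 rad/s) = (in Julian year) 1 mrad = 0.001 rad, so 16.42 mrad = 16.42 * 0.001 = 0.01642 rad. 3.889 rad/s is already in rad/s. Combine: 0.01642 rad / 3.889 rad/s = 0.0042221651 s. 1 Julian year = 31557600 s, so 0.0042221651 s = 0.0042221651 / 31557600 = 1.3379234e-10 Julian year ≈ 1.338e-10 Julian year (4 s.f.). Final answer: 1.338e-10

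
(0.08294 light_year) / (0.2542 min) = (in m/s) 1 light_year = 9.4607305e+15 m, so 0.08294 light_year = 0.08294 * 9.4607305e+15 = 7.8467299e+14 m. 1 min = 60 s, so 0.2542 min = 0.2542 * 60 = 15.252 s. Combine: 7.8467299e+14 m / 15.252 s = 5.1447219e+13 m/s. Result: 5.1447219e+13 m/s ≈ 5.145e+13 m/s (4 s.f.). Final answer: 5.145e+13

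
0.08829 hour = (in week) 1 hour = 3600 s, so 0.08829 hour = 0.08829 * 3600 = 317.844 s. 1 week = 604800 s, so 317.844 s = 317.844 / 604800 = 0.00052553571 week ≈ 0.0005255 week (4 s.f.). Final answer: 0.0005255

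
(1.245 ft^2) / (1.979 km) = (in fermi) 5.845e+10. Check: 1 ft^2 = 0.09290304 m^2, so 1.245 ft^2 = 1.245 * 0.09290304 = 0.11566428 m^2. 1 km = 1000 m, so 1.979 km = 1.979 * 1000 = 1979 m. Combine: 0.11566428 m^2 / 1979 m = 5.8445824e-05 m. 1 fermi = 1e-15 m, so 5.8445824e-05 m = 5.8445824e-05 / 1e-15 = 5.8445824e+10 fermi ≈ 5.845e+10 fermi (4 s.f.).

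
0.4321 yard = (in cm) 1 yard = 0.9144 m, so 0.4321 yard = 0.4321 * 0.9144 = 0.39511224 m. 1 cm = 0.01 m, so 0.39511224 m = 0.39511224 / 0.01 = 39.511224 cm ≈ 39.51 cm (4 s.f.). Final answer: 39.51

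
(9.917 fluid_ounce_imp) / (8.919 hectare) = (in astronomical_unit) 1 fluid_ounce_imp = 2.8413063e-05 m^3, so 9.917 fluid_ounce_imp = 9.917 * 2.8413063e-05 = 0.00028177234 m^3. 1 hectare = 10000 m^2, so 8.919 hectare = 8.919 * 10000 = 89190 m^2. Combine: 0.00028177234 m^3 / 89190 m^2 = 3.1592369e-09 m. 1 astronomical_unit = 1.4959787e+11 m, so 3.1592369e-09 m = 3.1592369e-09 / 1.4959787e+11 = 2.1118194e-20 astronomical_unit ≈ 2.112e-20 astronomical_unit (4 s.f.). Final answer: 2.112e-20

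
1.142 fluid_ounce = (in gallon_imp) 1 fluid_ounce = 2.957353e-05 m^3, so 1.142 fluid_ounce = 1.142 * 2.957353e-05 = 3.3772971e-05 m^3. 1 gallon_imp = 0.00454609 m^3, so 3.3772971e-05 m^3 = 3.3772971e-05 / 0.00454609 = 0.007429015 gallon_imp ≈ 0.007429 gallon_imp (4 s.f.). Final answer: 0.007429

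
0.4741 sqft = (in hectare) 1 sqft = 0.09290304 m^2, so 0.4741 sqft = 0.4741 * 0.09290304 = 0.044045331 m^2. 1 hectare = 10000 m^2, so 0.044045331 m^2 = 0.044045331 / 10000 = 4.4045331e-06 hectare ≈ 4.405e-06 hectare (4 s.f.). Final answer: 4.405e-06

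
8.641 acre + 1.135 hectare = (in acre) 1 acre = 4046.8564 m^2, so 8.641 acre = 8.641 * 4046.8564 = 34968.886 m^2. 1 hectare = 10000 m^2, so 1.135 hectare = 1.135 * 10000 = 11350 m^2. Sum: 34968.886 + 11350 = 46318.886 m^2. 1 acre = 4046.8564 m^2, so 46318.886 m^2 = 46318.886 / 4046.8564 = 11.445646 acre ≈ 11.45 acre (4 s.f.). Final answer: 11.45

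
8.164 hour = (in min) 1 hour = 3600 s, so 8.164 hour = 8.164 * 3600 = 29390.4 s. 1 min = 60 s, so 29390.4 s = 29390.4 / 60 = 489.84 min ≈ 489.8 min (4 s.f.). Final answer: 489.8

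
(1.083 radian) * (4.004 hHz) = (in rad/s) 1.083 radian = 1.083 rad. 1 hHz = 100 Hz, so 4.004 hHz = 4.004 * 100 = 400.4 Hz. Combine: 1.083 rad * 400.4 Hz = 433.6332 rad/s. Result: 433.6332 rad/s ≈ 433.6 rad/s (4 s.f.). Final answer: 433.6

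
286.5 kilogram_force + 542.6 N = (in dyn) 3.352e+08. Check: 1 kilogram_force = 9.80665 N, so 286.5 kilogram_force = 286.5 * 9.80665 = 2809.6052 N. 542.6 N is already in N. Sum: 2809.6052 + 542.6 = 3352.2052 N. 1 dyn = 1e-05 N, so 3352.2052 N = 3352.2052 / 1e-05 = 3.3522052e+08 dyn ≈ 3.352e+08 dyn (4 s.f.).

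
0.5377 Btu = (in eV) 3.541e+21. Check: 1 Btu = 1055.0559 J, so 0.5377 Btu = 0.5377 * 1055.0559 = 567.30353 J. 1 eV = 1.6021766e-19 J, so 567.30353 J = 567.30353 / 1.6021766e-19 = 3.5408301e+21 eV ≈ 3.541e+21 eV (4 s.f.).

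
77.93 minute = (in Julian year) 0.0001482. Check: 1 minute = 60 s, so 77.93 minute = 77.93 * 60 = 4675.8 s. 1 Julian year = 31557600 s, so 4675.8 s = 4675.8 / 31557600 = 0.00014816716 Julian year ≈ 0.0001482 Julian year (4 s.f.).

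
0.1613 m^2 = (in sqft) 1.736. Check: 1 sqft = 0.09290304 m^2, so 0.1613 m^2 = 0.1613 / 0.09290304 = 1.7362188 sqft ≈ 1.736 sqft (4 s.f.).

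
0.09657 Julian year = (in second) 3.048e+06. Check: 1 Julian year = 31557600 s, so 0.09657 Julian year = 0.09657 * 31557600 = 3047517.4 s. 3047517.4 s = 3047517.4 second ≈ 3.048e+06 second (4 s.f.).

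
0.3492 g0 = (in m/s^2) 1 g0 = 9.80665 m/s^2, so 0.3492 g0 = 0.3492 * 9.80665 = 3.4244822 m/s^2. Result: 3.4244822 m/s^2 ≈ 3.424 m/s^2 (4 s.f.). Final answer: 3.424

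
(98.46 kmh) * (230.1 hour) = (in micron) 2.266e+13. Check: 1 kmh = 0.27777778 m/s, so 98.46 kmh = 98.46 * 0.27777778 = 27.35 m/s. 1 hour = 3600 s, so 230.1 hour = 230.1 * 3600 = 828360 s. Combine: 27.35 m/s * 828360 s = 22655646 m. 1 micron = 1e-06 m, so 22655646 m = 22655646 / 1e-06 = 2.2655646e+13 micron ≈ 2.266e+13 micron (4 s.f.).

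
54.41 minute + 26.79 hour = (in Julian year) 1 minute = 60 s, so 54.41 minute = 54.41 * 60 = 3264.6 s. 1 hour = 3600 s, so 26.79 hour = 26.79 * 3600 = 96444 s. Sum: 3264.6 + 96444 = 99708.6 s. 1 Julian year = 31557600 s, so 99708.6 s = 99708.6 / 31557600 = 0.0031595749 Julian year ≈ 0.00316 Julian year (4 s.f.). Final answer: 0.00316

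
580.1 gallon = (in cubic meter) 2.196. Check: 1 gallon = 0.0037854118 m^3, so 580.1 gallon = 580.1 * 0.0037854118 = 2.1959174 m^3. 2.1959174 m^3 = 2.1959174 cubic meter ≈ 2.196 cubic meter (4 s.f.).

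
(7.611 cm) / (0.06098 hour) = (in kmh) 0.001248. Check: 1 cm = 0.01 m, so 7.611 cm = 7.611 * 0.01 = 0.07611 m. 1 hour = 3600 s, so 0.06098 hour = 0.06098 * 3600 = 219.528 s. Combine: 0.07611 m / 219.528 s = 0.00034669837 m/s. 1 kmh = 0.27777778 m/s, so 0.00034669837 m/s = 0.00034669837 / 0.27777778 = 0.0012481141 kmh ≈ 0.001248 kmh (4 s.f.).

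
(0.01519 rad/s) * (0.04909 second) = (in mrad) 0.7457. Check: 0.01519 rad/s is already in rad/s. 0.04909 second = 0.04909 s. Combine: 0.01519 rad/s * 0.04909 s = 0.0007456771 rad. 1 mrad = 0.001 rad, so 0.0007456771 rad = 0.0007456771 / 0.001 = 0.7456771 mrad ≈ 0.7457 mrad (4 s.f.).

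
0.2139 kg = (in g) 1 g = 0.001 kg, so 0.2139 kg = 0.2139 / 0.001 = 213.9 g. Final answer: 213.9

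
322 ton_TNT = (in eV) 8.409e+30. Check: 1 ton_TNT = 4.184e+09 J, so 322 ton_TNT = 322 * 4.184e+09 = 1.347248e+12 J. 1 eV = 1.6021766e-19 J, so 1.347248e+12 J = 1.347248e+12 / 1.6021766e-19 = 8.4088606e+30 eV ≈ 8.409e+30 eV (4 s.f.).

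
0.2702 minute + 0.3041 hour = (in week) 0.001837. Check: 1 minute = 60 s, so 0.2702 minute = 0.2702 * 60 = 16.212 s. 1 hour = 3600 s, so 0.3041 hour = 0.3041 * 3600 = 1094.76 s. Sum: 16.212 + 1094.76 = 1110.972 s. 1 week = 604800 s, so 1110.972 s = 1110.972 / 604800 = 0.0018369246 week ≈ 0.001837 week (4 s.f.).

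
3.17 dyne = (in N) 3.17e-05. Check: 1 dyne = 1e-05 N, so 3.17 dyne = 3.17 * 1e-05 = 3.17e-05 N. Result: 3.17e-05 N.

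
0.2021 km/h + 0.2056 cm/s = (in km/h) 1 km/h = 0.27777778 m/s, so 0.2021 km/h = 0.2021 * 0.27777778 = 0.056138889 m/s. 1 cm/s = 0.01 m/s, so 0.2056 cm/s = 0.2056 * 0.01 = 0.002056 m/s. Sum: 0.056138889 + 0.002056 = 0.058194889 m/s. 1 km/h = 0.27777778 m/s, so 0.058194889 m/s = 0.058194889 / 0.27777778 = 0.2095016 km/h ≈ 0.2095 km/h (4 s.f.). Final answer: 0.2095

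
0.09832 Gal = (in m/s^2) 1 Gal = 0.01 m/s^2, so 0.09832 Gal = 0.09832 * 0.01 = 0.0009832 m/s^2. Result: 0.0009832 m/s^2. Final answer: 0.0009832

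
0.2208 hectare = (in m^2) 1 hectare = 10000 m^2, so 0.2208 hectare = 0.2208 * 10000 = 2208 m^2. Result: 2208 m^2. Final answer: 2208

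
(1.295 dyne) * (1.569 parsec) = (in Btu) 1 dyne = 1e-05 N, so 1.295 dyne = 1.295 * 1e-05 = 1.295e-05 N. 1 parsec = 3.0856776e+16 m, so 1.569 parsec = 1.569 * 3.0856776e+16 = 4.8414281e+16 m. Combine: 1.295e-05 N * 4.8414281e+16 m = 6.2696494e+11 J. 1 Btu = 1055.0559 J, so 6.2696494e+11 J = 6.2696494e+11 / 1055.0559 = 5.9424811e+08 Btu ≈ 5.942e+08 Btu (4 s.f.). Final answer: 5.942e+08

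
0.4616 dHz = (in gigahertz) 4.616e-11. Check: 1 dHz = 0.1 Hz, so 0.4616 dHz = 0.4616 * 0.1 = 0.04616 Hz. 1 gigahertz = 1e+09 Hz, so 0.04616 Hz = 0.04616 / 1e+09 = 4.616e-11 gigahertz.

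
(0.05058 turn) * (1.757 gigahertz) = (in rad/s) 5.584e+08. Check: 1 turn = 6.2831853 rad, so 0.05058 turn = 0.05058 * 6.2831853 = 0.31780351 rad. 1 gigahertz = 1e+09 Hz, so 1.757 gigahertz = 1.757 * 1e+09 = 1.757e+09 Hz. Combine: 0.31780351 rad * 1.757e+09 Hz = 5.5838077e+08 rad/s. Result: 5.5838077e+08 rad/s ≈ 5.584e+08 rad/s (4 s.f.).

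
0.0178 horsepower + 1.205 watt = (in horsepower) 0.01942. Check: 1 horsepower = 745.69987 W, so 0.0178 horsepower = 0.0178 * 745.69987 = 13.273458 W. 1.205 watt = 1.205 W. Sum: 13.273458 + 1.205 = 14.478458 W. 1 horsepower = 745.69987 W, so 14.478458 W = 14.478458 / 745.69987 = 0.019415932 horsepower ≈ 0.01942 horsepower (4 s.f.).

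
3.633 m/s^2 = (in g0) 1 g0 = 9.80665 m/s^2, so 3.633 m/s^2 = 3.633 / 9.80665 = 0.3704629 g0 ≈ 0.3705 g0 (4 s.f.). Final answer: 0.3705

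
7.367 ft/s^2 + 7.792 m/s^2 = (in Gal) 1 ft/s^2 = 0.3048 m/s^2, so 7.367 ft/s^2 = 7.367 * 0.3048 = 2.2454616 m/s^2. 7.792 m/s^2 is already in m/s^2. Sum: 2.2454616 + 7.792 = 10.037462 m/s^2. 1 Gal = 0.01 m/s^2, so 10.037462 m/s^2 = 10.037462 / 0.01 = 1003.7462 Gal ≈ 1004 Gal (4 s.f.). Final answer: 1004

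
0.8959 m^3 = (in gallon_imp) 197.1. Check: 1 gallon_imp = 0.00454609 m^3, so 0.8959 m^3 = 0.8959 / 0.00454609 = 197.07045 gallon_imp ≈ 197.1 gallon_imp (4 s.f.).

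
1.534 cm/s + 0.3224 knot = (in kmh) 1 cm/s = 0.01 m/s, so 1.534 cm/s = 1.534 * 0.01 = 0.01534 m/s. 1 knot = 0.51444444 m/s, so 0.3224 knot = 0.3224 * 0.51444444 = 0.16585689 m/s. Sum: 0.01534 + 0.16585689 = 0.18119689 m/s. 1 kmh = 0.27777778 m/s, so 0.18119689 m/s = 0.18119689 / 0.27777778 = 0.6523088 kmh ≈ 0.6523 kmh (4 s.f.). Final answer: 0.6523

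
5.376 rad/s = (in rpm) 1 rpm = 0.10471976 rad/s, so 5.376 rad/s = 5.376 / 0.10471976 = 51.337018 rpm ≈ 51.34 rpm (4 s.f.). Final answer: 51.34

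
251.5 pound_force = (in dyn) 1 pound_force = 4.4482216 N, so 251.5 pound_force = 251.5 * 4.4482216 = 1118.7277 N. 1 dyn = 1e-05 N, so 1118.7277 N = 1118.7277 / 1e-05 = 1.1187277e+08 dyn ≈ 1.119e+08 dyn (4 s.f.). Final answer: 1.119e+08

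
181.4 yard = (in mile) 1 yard = 0.9144 m, so 181.4 yard = 181.4 * 0.9144 = 165.87216 m. 1 mile = 1609.344 m, so 165.87216 m = 165.87216 / 1609.344 = 0.10306818 mile ≈ 0.1031 mile (4 s.f.). Final answer: 0.1031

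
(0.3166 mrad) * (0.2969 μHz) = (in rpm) 1 mrad = 0.001 rad, so 0.3166 mrad = 0.3166 * 0.001 = 0.0003166 rad. 1 μHz = 1e-06 Hz, so 0.2969 μHz = 0.2969 * 1e-06 = 2.969e-07 Hz. Combine: 0.0003166 rad * 2.969e-07 Hz = 9.399854e-11 rad/s. 1 rpm = 0.10471976 rad/s, so 9.399854e-11 rad/s = 9.399854e-11 / 0.10471976 = 8.9761994e-10 rpm ≈ 8.976e-10 rpm (4 s.f.). Final answer: 8.976e-10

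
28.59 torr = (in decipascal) 3.812e+04. Check: 1 torr = 133.32237 Pa, so 28.59 torr = 28.59 * 133.32237 = 3811.6865 Pa. 1 decipascal = 0.1 Pa, so 3811.6865 Pa = 3811.6865 / 0.1 = 38116.865 decipascal ≈ 3.812e+04 decipascal (4 s.f.).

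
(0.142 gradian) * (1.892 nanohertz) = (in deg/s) 1 gradian = 0.015707963 rad, so 0.142 gradian = 0.142 * 0.015707963 = 0.0022305308 rad. 1 nanohertz = 1e-09 Hz, so 1.892 nanohertz = 1.892 * 1e-09 = 1.892e-09 Hz. Combine: 0.0022305308 rad * 1.892e-09 Hz = 4.2201642e-12 rad/s. 1 deg/s = 0.017453293 rad/s, so 4.2201642e-12 rad/s = 4.2201642e-12 / 0.017453293 = 2.417976e-10 deg/s ≈ 2.418e-10 deg/s (4 s.f.). Final answer: 2.418e-10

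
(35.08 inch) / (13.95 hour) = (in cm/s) 1 inch = 0.0254 m, so 35.08 inch = 35.08 * 0.0254 = 0.891032 m. 1 hour = 3600 s, so 13.95 hour = 13.95 * 3600 = 50220 s. Combine: 0.891032 m / 50220 s = 1.7742573e-05 m/s. 1 cm/s = 0.01 m/s, so 1.7742573e-05 m/s = 1.7742573e-05 / 0.01 = 0.0017742573 cm/s ≈ 0.001774 cm/s (4 s.f.). Final answer: 0.001774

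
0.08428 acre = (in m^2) 1 acre = 4046.8564 m^2, so 0.08428 acre = 0.08428 * 4046.8564 = 341.06906 m^2. Result: 341.06906 m^2 ≈ 341.1 m^2 (4 s.f.). Final answer: 341.1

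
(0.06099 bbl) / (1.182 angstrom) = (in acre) 2.027e+04. Check: 1 bbl = 0.15898729 m^3, so 0.06099 bbl = 0.06099 * 0.15898729 = 0.0096966351 m^3. 1 angstrom = 1e-10 m, so 1.182 angstrom = 1.182 * 1e-10 = 1.182e-10 m. Combine: 0.0096966351 m^3 / 1.182e-10 m = 82035830 m^2. 1 acre = 4046.8564 m^2, so 82035830 m^2 = 82035830 / 4046.8564 = 20271.495 acre ≈ 2.027e+04 acre (4 s.f.).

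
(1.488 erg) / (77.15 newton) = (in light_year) 2.039e-25. Check: 1 erg = 1e-07 J, so 1.488 erg = 1.488 * 1e-07 = 1.488e-07 J. 77.15 newton = 77.15 N. Combine: 1.488e-07 J / 77.15 N = 1.9287103e-09 m. 1 light_year = 9.4607305e+15 m, so 1.9287103e-09 m = 1.9287103e-09 / 9.4607305e+15 = 2.0386484e-25 light_year ≈ 2.039e-25 light_year (4 s.f.).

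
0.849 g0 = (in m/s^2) 8.326. Check: 1 g0 = 9.80665 m/s^2, so 0.849 g0 = 0.849 * 9.80665 = 8.3258458 m/s^2. Result: 8.3258458 m/s^2 ≈ 8.326 m/s^2 (4 s.f.).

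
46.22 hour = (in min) 2773. Check: 1 hour = 3600 s, so 46.22 hour = 46.22 * 3600 = 166392 s. 1 min = 60 s, so 166392 s = 166392 / 60 = 2773.2 min ≈ 2773 min (4 s.f.).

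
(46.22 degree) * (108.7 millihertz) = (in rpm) 1 degree = 0.017453293 rad, so 46.22 degree = 46.22 * 0.017453293 = 0.80669118 rad. 1 millihertz = 0.001 Hz, so 108.7 millihertz = 108.7 * 0.001 = 0.1087 Hz. Combine: 0.80669118 rad * 0.1087 Hz = 0.087687331 rad/s. 1 rpm = 0.10471976 rad/s, so 0.087687331 rad/s = 0.087687331 / 0.10471976 = 0.83735233 rpm ≈ 0.8374 rpm (4 s.f.). Final answer: 0.8374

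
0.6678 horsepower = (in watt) 1 horsepower = 745.69987 W, so 0.6678 horsepower = 0.6678 * 745.69987 = 497.97837 W. 497.97837 W = 497.97837 watt ≈ 498 watt (4 s.f.). Final answer: 498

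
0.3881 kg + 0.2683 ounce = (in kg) 0.3881 kg is already in kg. 1 ounce = 0.028349523 kg, so 0.2683 ounce = 0.2683 * 0.028349523 = 0.0076061771 kg. Sum: 0.3881 + 0.0076061771 = 0.39570618 kg. Result: 0.39570618 kg ≈ 0.3957 kg (4 s.f.). Final answer: 0.3957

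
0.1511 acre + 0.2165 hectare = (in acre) 1 acre = 4046.8564 m^2, so 0.1511 acre = 0.1511 * 4046.8564 = 611.48001 m^2. 1 hectare = 10000 m^2, so 0.2165 hectare = 0.2165 * 10000 = 2165 m^2. Sum: 611.48001 + 2165 = 2776.48 m^2. 1 acre = 4046.8564 m^2, so 2776.48 m^2 = 2776.48 / 4046.8564 = 0.68608315 acre ≈ 0.6861 acre (4 s.f.). Final answer: 0.6861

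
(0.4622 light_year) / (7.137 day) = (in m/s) 1 light_year = 9.4607305e+15 m, so 0.4622 light_year = 0.4622 * 9.4607305e+15 = 4.3727496e+15 m. 1 day = 86400 s, so 7.137 day = 7.137 * 86400 = 616636.8 s. Combine: 4.3727496e+15 m / 616636.8 s = 7.0912888e+09 m/s. Result: 7.0912888e+09 m/s ≈ 7.091e+09 m/s (4 s.f.). Final answer: 7.091e+09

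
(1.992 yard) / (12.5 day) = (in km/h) 1 yard = 0.9144 m, so 1.992 yard = 1.992 * 0.9144 = 1.8214848 m. 1 day = 86400 s, so 12.5 day = 12.5 * 86400 = 1080000 s. Combine: 1.8214848 m / 1080000 s = 1.68656e-06 m/s. 1 km/h = 0.27777778 m/s, so 1.68656e-06 m/s = 1.68656e-06 / 0.27777778 = 6.071616e-06 km/h ≈ 6.072e-06 km/h (4 s.f.). Final answer: 6.072e-06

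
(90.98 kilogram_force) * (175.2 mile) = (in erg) 1 kilogram_force = 9.80665 N, so 90.98 kilogram_force = 90.98 * 9.80665 = 892.20902 N. 1 mile = 1609.344 m, so 175.2 mile = 175.2 * 1609.344 = 281957.07 m. Combine: 892.20902 N * 281957.07 m = 2.5156464e+08 J. 1 erg = 1e-07 J, so 2.5156464e+08 J = 2.5156464e+08 / 1e-07 = 2.5156464e+15 erg ≈ 2.516e+15 erg (4 s.f.). Final answer: 2.516e+15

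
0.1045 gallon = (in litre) 0.3956. Check: 1 gallon = 0.0037854118 m^3, so 0.1045 gallon = 0.1045 * 0.0037854118 = 0.00039557553 m^3. 1 litre = 0.001 m^3, so 0.00039557553 m^3 = 0.00039557553 / 0.001 = 0.39557553 litre ≈ 0.3956 litre (4 s.f.).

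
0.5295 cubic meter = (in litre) 0.5295 cubic meter = 0.5295 m^3. 1 litre = 0.001 m^3, so 0.5295 m^3 = 0.5295 / 0.001 = 529.5 litre. Final answer: 529.5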